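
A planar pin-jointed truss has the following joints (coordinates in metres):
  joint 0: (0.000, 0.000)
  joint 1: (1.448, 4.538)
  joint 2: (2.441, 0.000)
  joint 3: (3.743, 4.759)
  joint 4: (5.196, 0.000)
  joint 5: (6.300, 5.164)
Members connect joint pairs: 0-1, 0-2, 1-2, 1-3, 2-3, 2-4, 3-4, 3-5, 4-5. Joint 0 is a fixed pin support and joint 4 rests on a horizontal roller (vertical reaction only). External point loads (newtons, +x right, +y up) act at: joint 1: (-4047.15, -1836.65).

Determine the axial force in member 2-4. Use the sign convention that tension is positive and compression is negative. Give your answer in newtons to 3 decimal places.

-922.912

N=6 nodes, M=9 members, R=3 reactions → 2N=12, M+R=12
member 0 (0-1): L=4.7634, (cx,cy)=(0.3040,0.9527)
member 1 (0-2): L=2.4410, (cx,cy)=(1.0000,0.0000)
member 2 (1-2): L=4.6454, (cx,cy)=(0.2138,-0.9769)
member 3 (1-3): L=2.3056, (cx,cy)=(0.9954,0.0959)
member 4 (2-3): L=4.9339, (cx,cy)=(0.2639,0.9646)
member 5 (2-4): L=2.7550, (cx,cy)=(1.0000,0.0000)
member 6 (3-4): L=4.9759, (cx,cy)=(0.2920,-0.9564)
member 7 (3-5): L=2.5889, (cx,cy)=(0.9877,0.1564)
member 8 (4-5): L=5.2807, (cx,cy)=(0.2091,0.9779)
solve A·x = −loads:
  F[0-1] = -5100.8410 N (compression)
  F[0-2] = -2496.5789 N (compression)
  F[1-2] = +3271.4925 N (tension)
  F[1-3] = +1805.5749 N (tension)
  F[2-3] = -3313.3223 N (compression)
  F[2-4] = -922.9116 N (compression)
  F[3-4] = +3160.5568 N (tension)
  F[3-5] = +0.0000 N (tension)
  F[4-5] = +0.0000 N (tension)
  Rx@0 = +4047.1500 N
  Ry@0 = +4859.4555 N
  Ry@4 = -3022.8055 N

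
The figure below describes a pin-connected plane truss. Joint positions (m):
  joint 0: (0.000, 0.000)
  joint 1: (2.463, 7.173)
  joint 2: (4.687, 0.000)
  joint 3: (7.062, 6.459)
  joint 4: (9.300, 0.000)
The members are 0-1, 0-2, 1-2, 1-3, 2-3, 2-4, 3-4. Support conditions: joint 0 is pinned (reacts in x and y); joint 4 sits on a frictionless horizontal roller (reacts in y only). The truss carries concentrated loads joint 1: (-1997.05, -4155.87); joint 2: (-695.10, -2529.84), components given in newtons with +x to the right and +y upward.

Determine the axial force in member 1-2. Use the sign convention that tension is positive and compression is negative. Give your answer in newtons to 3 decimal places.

N=5 nodes, M=7 members, R=3 reactions → 2N=10, M+R=10
member 0 (0-1): L=7.5841, (cx,cy)=(0.3248,0.9458)
member 1 (0-2): L=4.6870, (cx,cy)=(1.0000,0.0000)
member 2 (1-2): L=7.5099, (cx,cy)=(0.2961,-0.9551)
member 3 (1-3): L=4.6541, (cx,cy)=(0.9882,-0.1534)
member 4 (2-3): L=6.8818, (cx,cy)=(0.3451,0.9386)
member 5 (2-4): L=4.6130, (cx,cy)=(1.0000,0.0000)
member 6 (3-4): L=6.8357, (cx,cy)=(0.3274,-0.9449)
solve A·x = −loads:
  F[0-1] = -6185.6790 N (compression)
  F[0-2] = -683.2941 N (compression)
  F[1-2] = +1865.8382 N (tension)
  F[1-3] = -571.1230 N (compression)
  F[2-3] = +796.6417 N (tension)
  F[2-4] = +289.4310 N (tension)
  F[3-4] = -884.0369 N (compression)
  Rx@0 = +2692.1500 N
  Ry@0 = +5850.3951 N
  Ry@4 = +835.3149 N

1865.838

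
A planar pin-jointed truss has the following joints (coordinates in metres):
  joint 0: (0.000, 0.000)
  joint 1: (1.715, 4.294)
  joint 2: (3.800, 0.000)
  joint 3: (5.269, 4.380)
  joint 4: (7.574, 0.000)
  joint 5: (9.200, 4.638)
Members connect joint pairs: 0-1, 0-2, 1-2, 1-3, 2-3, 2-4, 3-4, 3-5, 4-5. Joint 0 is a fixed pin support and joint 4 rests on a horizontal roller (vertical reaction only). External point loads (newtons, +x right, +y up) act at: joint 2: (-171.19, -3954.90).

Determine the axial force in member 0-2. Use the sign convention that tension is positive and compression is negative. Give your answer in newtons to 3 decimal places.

615.881

N=6 nodes, M=9 members, R=3 reactions → 2N=12, M+R=12
member 0 (0-1): L=4.6238, (cx,cy)=(0.3709,0.9287)
member 1 (0-2): L=3.8000, (cx,cy)=(1.0000,0.0000)
member 2 (1-2): L=4.7734, (cx,cy)=(0.4368,-0.8996)
member 3 (1-3): L=3.5550, (cx,cy)=(0.9997,0.0242)
member 4 (2-3): L=4.6198, (cx,cy)=(0.3180,0.9481)
member 5 (2-4): L=3.7740, (cx,cy)=(1.0000,0.0000)
member 6 (3-4): L=4.9495, (cx,cy)=(0.4657,-0.8849)
member 7 (3-5): L=3.9395, (cx,cy)=(0.9979,0.0655)
member 8 (4-5): L=4.9148, (cx,cy)=(0.3308,0.9437)
solve A·x = −loads:
  F[0-1] = -2122.0249 N (compression)
  F[0-2] = +615.8815 N (tension)
  F[1-2] = +2144.3226 N (tension)
  F[1-3] = -1724.2003 N (compression)
  F[2-3] = +2136.8571 N (tension)
  F[2-4] = +1044.2167 N (tension)
  F[3-4] = -2242.2287 N (compression)
  F[3-5] = -0.0000 N (compression)
  F[4-5] = +0.0000 N (tension)
  Rx@0 = +171.1900 N
  Ry@0 = +1970.6618 N
  Ry@4 = +1984.2382 N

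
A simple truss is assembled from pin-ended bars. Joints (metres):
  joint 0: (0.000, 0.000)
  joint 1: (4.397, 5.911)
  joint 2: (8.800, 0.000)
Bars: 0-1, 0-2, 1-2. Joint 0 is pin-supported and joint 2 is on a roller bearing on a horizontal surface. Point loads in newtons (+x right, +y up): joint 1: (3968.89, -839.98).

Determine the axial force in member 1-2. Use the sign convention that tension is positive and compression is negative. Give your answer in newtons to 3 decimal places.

N=3 nodes, M=3 members, R=3 reactions → 2N=6, M+R=6
member 0 (0-1): L=7.3671, (cx,cy)=(0.5968,0.8024)
member 1 (0-2): L=8.8000, (cx,cy)=(1.0000,0.0000)
member 2 (1-2): L=7.3706, (cx,cy)=(0.5974,-0.8020)
solve A·x = −loads:
  F[0-1] = +2798.8150 N (tension)
  F[0-2] = +2298.4279 N (tension)
  F[1-2] = -3847.5776 N (compression)
  Rx@0 = -3968.8900 N
  Ry@0 = -2245.6451 N
  Ry@2 = +3085.6251 N

-3847.578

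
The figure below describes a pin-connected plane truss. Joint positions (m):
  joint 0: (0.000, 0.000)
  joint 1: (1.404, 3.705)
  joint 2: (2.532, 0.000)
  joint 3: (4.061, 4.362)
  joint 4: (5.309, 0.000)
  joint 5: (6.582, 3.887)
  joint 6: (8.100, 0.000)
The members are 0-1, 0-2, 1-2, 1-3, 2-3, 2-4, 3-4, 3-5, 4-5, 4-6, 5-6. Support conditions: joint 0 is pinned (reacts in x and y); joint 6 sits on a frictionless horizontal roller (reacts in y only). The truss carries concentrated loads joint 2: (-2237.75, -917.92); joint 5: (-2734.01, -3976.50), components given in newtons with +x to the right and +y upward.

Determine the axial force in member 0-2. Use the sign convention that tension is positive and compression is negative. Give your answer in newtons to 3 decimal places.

N=7 nodes, M=11 members, R=3 reactions → 2N=14, M+R=14
member 0 (0-1): L=3.9621, (cx,cy)=(0.3544,0.9351)
member 1 (0-2): L=2.5320, (cx,cy)=(1.0000,0.0000)
member 2 (1-2): L=3.8729, (cx,cy)=(0.2913,-0.9566)
member 3 (1-3): L=2.7370, (cx,cy)=(0.9708,0.2400)
member 4 (2-3): L=4.6222, (cx,cy)=(0.3308,0.9437)
member 5 (2-4): L=2.7770, (cx,cy)=(1.0000,0.0000)
member 6 (3-4): L=4.5370, (cx,cy)=(0.2751,-0.9614)
member 7 (3-5): L=2.5654, (cx,cy)=(0.9827,-0.1852)
member 8 (4-5): L=4.0901, (cx,cy)=(0.3112,0.9503)
member 9 (4-6): L=2.7910, (cx,cy)=(1.0000,0.0000)
member 10 (5-6): L=4.1729, (cx,cy)=(0.3638,-0.9315)
solve A·x = −loads:
  F[0-1] = -2874.7396 N (compression)
  F[0-2] = -3953.0745 N (compression)
  F[1-2] = +2368.4165 N (tension)
  F[1-3] = -1759.9530 N (compression)
  F[2-3] = -1428.2199 N (compression)
  F[2-4] = -553.0674 N (compression)
  F[3-4] = +2397.9932 N (tension)
  F[3-5] = -2890.5414 N (compression)
  F[4-5] = -2425.9802 N (compression)
  F[4-6] = +861.6016 N (tension)
  F[5-6] = -2368.4960 N (compression)
  Rx@0 = +4971.7600 N
  Ry@0 = +2688.1978 N
  Ry@6 = +2206.2222 N

-3953.075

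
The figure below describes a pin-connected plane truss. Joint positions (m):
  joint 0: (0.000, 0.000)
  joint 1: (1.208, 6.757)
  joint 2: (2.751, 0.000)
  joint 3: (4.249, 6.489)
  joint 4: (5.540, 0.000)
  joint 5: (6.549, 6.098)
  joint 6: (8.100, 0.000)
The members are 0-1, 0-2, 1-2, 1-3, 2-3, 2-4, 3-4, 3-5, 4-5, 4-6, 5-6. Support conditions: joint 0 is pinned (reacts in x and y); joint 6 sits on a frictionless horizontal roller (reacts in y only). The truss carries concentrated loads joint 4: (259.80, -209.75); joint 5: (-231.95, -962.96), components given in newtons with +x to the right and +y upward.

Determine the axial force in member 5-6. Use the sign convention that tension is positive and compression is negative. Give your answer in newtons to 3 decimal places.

-771.205

N=7 nodes, M=11 members, R=3 reactions → 2N=14, M+R=14
member 0 (0-1): L=6.8641, (cx,cy)=(0.1760,0.9844)
member 1 (0-2): L=2.7510, (cx,cy)=(1.0000,0.0000)
member 2 (1-2): L=6.9309, (cx,cy)=(0.2226,-0.9749)
member 3 (1-3): L=3.0528, (cx,cy)=(0.9961,-0.0878)
member 4 (2-3): L=6.6597, (cx,cy)=(0.2249,0.9744)
member 5 (2-4): L=2.7890, (cx,cy)=(1.0000,0.0000)
member 6 (3-4): L=6.6162, (cx,cy)=(0.1951,-0.9808)
member 7 (3-5): L=2.3330, (cx,cy)=(0.9859,-0.1676)
member 8 (4-5): L=6.1809, (cx,cy)=(0.1632,0.9866)
member 9 (4-6): L=2.5600, (cx,cy)=(1.0000,0.0000)
member 10 (5-6): L=6.2922, (cx,cy)=(0.2465,-0.9691)
solve A·x = −loads:
  F[0-1] = -432.0447 N (compression)
  F[0-2] = +103.8844 N (tension)
  F[1-2] = +452.2237 N (tension)
  F[1-3] = -177.3956 N (compression)
  F[2-3] = -452.4700 N (compression)
  F[2-4] = +306.3376 N (tension)
  F[3-4] = +498.7773 N (tension)
  F[3-5] = -381.2047 N (compression)
  F[4-5] = -283.2392 N (compression)
  F[4-6] = +190.1001 N (tension)
  F[5-6] = -771.2053 N (compression)
  Rx@0 = -27.8500 N
  Ry@0 = +425.3015 N
  Ry@6 = +747.4085 N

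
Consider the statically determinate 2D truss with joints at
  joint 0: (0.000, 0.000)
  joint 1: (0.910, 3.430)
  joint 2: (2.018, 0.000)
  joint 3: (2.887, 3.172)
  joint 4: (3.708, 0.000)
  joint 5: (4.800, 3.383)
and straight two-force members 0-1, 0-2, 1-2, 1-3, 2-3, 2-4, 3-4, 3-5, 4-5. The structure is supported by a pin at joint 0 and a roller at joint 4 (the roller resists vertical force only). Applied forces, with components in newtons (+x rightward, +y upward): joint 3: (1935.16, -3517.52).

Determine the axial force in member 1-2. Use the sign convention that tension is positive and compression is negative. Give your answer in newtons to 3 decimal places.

-995.047

N=6 nodes, M=9 members, R=3 reactions → 2N=12, M+R=12
member 0 (0-1): L=3.5487, (cx,cy)=(0.2564,0.9666)
member 1 (0-2): L=2.0180, (cx,cy)=(1.0000,0.0000)
member 2 (1-2): L=3.6045, (cx,cy)=(0.3074,-0.9516)
member 3 (1-3): L=1.9938, (cx,cy)=(0.9916,-0.1294)
member 4 (2-3): L=3.2889, (cx,cy)=(0.2642,0.9645)
member 5 (2-4): L=1.6900, (cx,cy)=(1.0000,0.0000)
member 6 (3-4): L=3.2765, (cx,cy)=(0.2506,-0.9681)
member 7 (3-5): L=1.9246, (cx,cy)=(0.9940,0.1096)
member 8 (4-5): L=3.5549, (cx,cy)=(0.3072,0.9517)
solve A·x = −loads:
  F[0-1] = +906.9292 N (tension)
  F[0-2] = +1702.5919 N (tension)
  F[1-2] = -995.0465 N (compression)
  F[1-3] = +543.0029 N (tension)
  F[2-3] = +981.7597 N (tension)
  F[2-4] = +1137.3187 N (tension)
  F[3-4] = -4538.9217 N (compression)
  F[3-5] = -0.0000 N (compression)
  F[4-5] = +0.0000 N (tension)
  Rx@0 = -1935.1600 N
  Ry@0 = -876.6029 N
  Ry@4 = +4394.1229 N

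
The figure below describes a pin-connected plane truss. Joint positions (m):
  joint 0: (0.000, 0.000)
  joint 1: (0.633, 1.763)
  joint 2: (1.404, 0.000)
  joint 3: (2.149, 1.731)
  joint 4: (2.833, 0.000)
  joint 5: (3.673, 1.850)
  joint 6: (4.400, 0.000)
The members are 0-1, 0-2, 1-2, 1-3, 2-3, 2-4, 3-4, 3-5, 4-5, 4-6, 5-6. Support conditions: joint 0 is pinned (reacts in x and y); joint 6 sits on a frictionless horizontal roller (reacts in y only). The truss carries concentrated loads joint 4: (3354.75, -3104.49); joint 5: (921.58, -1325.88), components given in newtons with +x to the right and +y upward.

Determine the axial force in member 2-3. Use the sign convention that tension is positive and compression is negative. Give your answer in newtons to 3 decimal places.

N=7 nodes, M=11 members, R=3 reactions → 2N=14, M+R=14
member 0 (0-1): L=1.8732, (cx,cy)=(0.3379,0.9412)
member 1 (0-2): L=1.4040, (cx,cy)=(1.0000,0.0000)
member 2 (1-2): L=1.9242, (cx,cy)=(0.4007,-0.9162)
member 3 (1-3): L=1.5163, (cx,cy)=(0.9998,-0.0211)
member 4 (2-3): L=1.8845, (cx,cy)=(0.3953,0.9185)
member 5 (2-4): L=1.4290, (cx,cy)=(1.0000,0.0000)
member 6 (3-4): L=1.8612, (cx,cy)=(0.3675,-0.9300)
member 7 (3-5): L=1.5286, (cx,cy)=(0.9970,0.0778)
member 8 (4-5): L=2.0318, (cx,cy)=(0.4134,0.9105)
member 9 (4-6): L=1.5670, (cx,cy)=(1.0000,0.0000)
member 10 (5-6): L=1.9877, (cx,cy)=(0.3657,-0.9307)
solve A·x = −loads:
  F[0-1] = -995.7903 N (compression)
  F[0-2] = +4612.8328 N (tension)
  F[1-2] = +1040.2689 N (tension)
  F[1-3] = -753.4882 N (compression)
  F[2-3] = -1037.6379 N (compression)
  F[2-4] = +5439.8575 N (tension)
  F[3-4] = +882.7996 N (tension)
  F[3-5] = -1492.4827 N (compression)
  F[4-5] = +2507.8274 N (tension)
  F[4-6] = +1372.7171 N (tension)
  F[5-6] = -3753.2004 N (compression)
  Rx@0 = -4276.3300 N
  Ry@0 = +937.2108 N
  Ry@6 = +3493.1592 N

-1037.638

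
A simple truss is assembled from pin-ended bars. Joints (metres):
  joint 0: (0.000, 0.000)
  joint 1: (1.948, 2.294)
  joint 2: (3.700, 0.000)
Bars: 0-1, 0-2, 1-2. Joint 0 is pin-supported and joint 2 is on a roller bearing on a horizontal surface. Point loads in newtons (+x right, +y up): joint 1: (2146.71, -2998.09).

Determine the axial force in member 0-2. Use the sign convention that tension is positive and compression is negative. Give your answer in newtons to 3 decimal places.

2222.011

N=3 nodes, M=3 members, R=3 reactions → 2N=6, M+R=6
member 0 (0-1): L=3.0095, (cx,cy)=(0.6473,0.7623)
member 1 (0-2): L=3.7000, (cx,cy)=(1.0000,0.0000)
member 2 (1-2): L=2.8865, (cx,cy)=(0.6070,-0.7947)
solve A·x = −loads:
  F[0-1] = -116.3343 N (compression)
  F[0-2] = +2222.0111 N (tension)
  F[1-2] = -3660.8774 N (compression)
  Rx@0 = -2146.7100 N
  Ry@0 = +88.6759 N
  Ry@2 = +2909.4141 N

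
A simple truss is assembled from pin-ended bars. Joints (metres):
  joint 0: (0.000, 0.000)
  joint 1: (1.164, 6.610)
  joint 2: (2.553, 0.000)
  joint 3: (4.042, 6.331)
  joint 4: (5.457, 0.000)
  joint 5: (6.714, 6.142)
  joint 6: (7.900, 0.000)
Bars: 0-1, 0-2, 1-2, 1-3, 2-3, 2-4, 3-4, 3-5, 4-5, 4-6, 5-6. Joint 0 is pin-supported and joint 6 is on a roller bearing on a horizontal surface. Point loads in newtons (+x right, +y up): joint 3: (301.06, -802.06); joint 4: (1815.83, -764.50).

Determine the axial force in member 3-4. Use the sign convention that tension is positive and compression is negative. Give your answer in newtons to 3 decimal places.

-391.943

N=7 nodes, M=11 members, R=3 reactions → 2N=14, M+R=14
member 0 (0-1): L=6.7117, (cx,cy)=(0.1734,0.9848)
member 1 (0-2): L=2.5530, (cx,cy)=(1.0000,0.0000)
member 2 (1-2): L=6.7544, (cx,cy)=(0.2056,-0.9786)
member 3 (1-3): L=2.8915, (cx,cy)=(0.9953,-0.0965)
member 4 (2-3): L=6.5037, (cx,cy)=(0.2289,0.9734)
member 5 (2-4): L=2.9040, (cx,cy)=(1.0000,0.0000)
member 6 (3-4): L=6.4872, (cx,cy)=(0.2181,-0.9759)
member 7 (3-5): L=2.6787, (cx,cy)=(0.9975,-0.0706)
member 8 (4-5): L=6.2693, (cx,cy)=(0.2005,0.9797)
member 9 (4-6): L=2.4430, (cx,cy)=(1.0000,0.0000)
member 10 (5-6): L=6.2555, (cx,cy)=(0.1896,-0.9819)
solve A·x = −loads:
  F[0-1] = -392.7889 N (compression)
  F[0-2] = +2185.0107 N (tension)
  F[1-2] = +410.3934 N (tension)
  F[1-3] = -153.2310 N (compression)
  F[2-3] = -412.5804 N (compression)
  F[2-4] = +2363.8643 N (tension)
  F[3-4] = -391.9434 N (compression)
  F[3-5] = -463.6985 N (compression)
  F[4-5] = +1170.7803 N (tension)
  F[4-6] = +227.8007 N (tension)
  F[5-6] = -1201.5158 N (compression)
  Rx@0 = -2116.8900 N
  Ry@0 = +386.8367 N
  Ry@6 = +1179.7233 N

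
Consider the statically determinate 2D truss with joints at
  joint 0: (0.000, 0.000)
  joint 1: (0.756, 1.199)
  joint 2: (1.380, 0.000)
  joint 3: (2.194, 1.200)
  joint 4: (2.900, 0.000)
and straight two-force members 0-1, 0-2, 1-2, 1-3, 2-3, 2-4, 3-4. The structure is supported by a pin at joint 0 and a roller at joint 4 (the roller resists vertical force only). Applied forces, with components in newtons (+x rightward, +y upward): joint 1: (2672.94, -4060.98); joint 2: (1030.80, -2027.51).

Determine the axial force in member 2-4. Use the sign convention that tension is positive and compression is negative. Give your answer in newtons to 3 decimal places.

1840.656

N=5 nodes, M=7 members, R=3 reactions → 2N=10, M+R=10
member 0 (0-1): L=1.4174, (cx,cy)=(0.5334,0.8459)
member 1 (0-2): L=1.3800, (cx,cy)=(1.0000,0.0000)
member 2 (1-2): L=1.3517, (cx,cy)=(0.4617,-0.8871)
member 3 (1-3): L=1.4380, (cx,cy)=(1.0000,0.0007)
member 4 (2-3): L=1.4500, (cx,cy)=(0.5614,0.8276)
member 5 (2-4): L=1.5200, (cx,cy)=(1.0000,0.0000)
member 6 (3-4): L=1.3923, (cx,cy)=(0.5071,-0.8619)
solve A·x = −loads:
  F[0-1] = -3499.1470 N (compression)
  F[0-2] = +5570.0303 N (tension)
  F[1-2] = -1244.3815 N (compression)
  F[1-3] = -3964.7557 N (compression)
  F[2-3] = +3783.8011 N (tension)
  F[2-4] = +1840.6556 N (tension)
  F[3-4] = -3629.8908 N (compression)
  Rx@0 = -3703.7400 N
  Ry@0 = +2959.8970 N
  Ry@4 = +3128.5930 N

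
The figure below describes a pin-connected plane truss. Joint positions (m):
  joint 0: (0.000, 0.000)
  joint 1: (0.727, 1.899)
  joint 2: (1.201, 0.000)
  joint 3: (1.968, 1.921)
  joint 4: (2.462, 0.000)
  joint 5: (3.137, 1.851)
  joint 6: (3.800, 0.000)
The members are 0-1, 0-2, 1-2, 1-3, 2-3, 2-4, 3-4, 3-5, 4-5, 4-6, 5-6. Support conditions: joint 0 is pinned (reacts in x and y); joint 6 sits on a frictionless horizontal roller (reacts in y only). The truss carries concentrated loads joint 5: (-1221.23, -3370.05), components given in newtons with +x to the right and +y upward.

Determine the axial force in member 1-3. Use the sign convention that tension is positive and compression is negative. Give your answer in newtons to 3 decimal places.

N=7 nodes, M=11 members, R=3 reactions → 2N=14, M+R=14
member 0 (0-1): L=2.0334, (cx,cy)=(0.3575,0.9339)
member 1 (0-2): L=1.2010, (cx,cy)=(1.0000,0.0000)
member 2 (1-2): L=1.9573, (cx,cy)=(0.2422,-0.9702)
member 3 (1-3): L=1.2412, (cx,cy)=(0.9998,0.0177)
member 4 (2-3): L=2.0685, (cx,cy)=(0.3708,0.9287)
member 5 (2-4): L=1.2610, (cx,cy)=(1.0000,0.0000)
member 6 (3-4): L=1.9835, (cx,cy)=(0.2491,-0.9685)
member 7 (3-5): L=1.1711, (cx,cy)=(0.9982,-0.0598)
member 8 (4-5): L=1.9702, (cx,cy)=(0.3426,0.9395)
member 9 (4-6): L=1.3380, (cx,cy)=(1.0000,0.0000)
member 10 (5-6): L=1.9662, (cx,cy)=(0.3372,-0.9414)
solve A·x = −loads:
  F[0-1] = -1266.5701 N (compression)
  F[0-2] = -768.3949 N (compression)
  F[1-2] = +1205.5350 N (tension)
  F[1-3] = -744.9025 N (compression)
  F[2-3] = -1259.4345 N (compression)
  F[2-4] = -9.4372 N (compression)
  F[3-4] = +1316.5338 N (tension)
  F[3-5] = -1542.4394 N (compression)
  F[4-5] = -1357.1833 N (compression)
  F[4-6] = +783.4208 N (tension)
  F[5-6] = -2323.2694 N (compression)
  Rx@0 = +1221.2300 N
  Ry@0 = +1182.8526 N
  Ry@6 = +2187.1974 N

-744.902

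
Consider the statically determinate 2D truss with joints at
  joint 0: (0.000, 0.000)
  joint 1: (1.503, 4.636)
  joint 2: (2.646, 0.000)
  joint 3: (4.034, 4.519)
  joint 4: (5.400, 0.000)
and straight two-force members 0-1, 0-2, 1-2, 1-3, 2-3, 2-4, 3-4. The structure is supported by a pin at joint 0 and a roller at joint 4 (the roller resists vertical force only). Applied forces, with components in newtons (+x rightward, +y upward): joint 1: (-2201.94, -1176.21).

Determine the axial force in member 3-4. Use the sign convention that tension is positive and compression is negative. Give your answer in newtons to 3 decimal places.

1632.876

N=5 nodes, M=7 members, R=3 reactions → 2N=10, M+R=10
member 0 (0-1): L=4.8736, (cx,cy)=(0.3084,0.9513)
member 1 (0-2): L=2.6460, (cx,cy)=(1.0000,0.0000)
member 2 (1-2): L=4.7748, (cx,cy)=(0.2394,-0.9709)
member 3 (1-3): L=2.5337, (cx,cy)=(0.9989,-0.0462)
member 4 (2-3): L=4.7274, (cx,cy)=(0.2936,0.9559)
member 5 (2-4): L=2.7540, (cx,cy)=(1.0000,0.0000)
member 6 (3-4): L=4.7209, (cx,cy)=(0.2893,-0.9572)
solve A·x = −loads:
  F[0-1] = -2879.5981 N (compression)
  F[0-2] = -1313.8739 N (compression)
  F[1-2] = +1565.1153 N (tension)
  F[1-3] = +940.2187 N (tension)
  F[2-3] = -1589.6754 N (compression)
  F[2-4] = -472.4709 N (compression)
  F[3-4] = +1632.8762 N (tension)
  Rx@0 = +2201.9400 N
  Ry@0 = +2739.2378 N
  Ry@4 = -1563.0278 N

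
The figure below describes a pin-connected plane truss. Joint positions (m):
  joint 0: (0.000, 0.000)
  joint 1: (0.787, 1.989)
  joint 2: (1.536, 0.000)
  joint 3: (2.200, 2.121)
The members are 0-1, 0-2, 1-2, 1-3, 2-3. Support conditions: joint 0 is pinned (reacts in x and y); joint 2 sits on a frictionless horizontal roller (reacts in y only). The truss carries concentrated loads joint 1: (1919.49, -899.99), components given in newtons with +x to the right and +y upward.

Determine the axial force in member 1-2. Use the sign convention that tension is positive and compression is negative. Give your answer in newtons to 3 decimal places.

N=4 nodes, M=5 members, R=3 reactions → 2N=8, M+R=8
member 0 (0-1): L=2.1390, (cx,cy)=(0.3679,0.9299)
member 1 (0-2): L=1.5360, (cx,cy)=(1.0000,0.0000)
member 2 (1-2): L=2.1254, (cx,cy)=(0.3524,-0.9358)
member 3 (1-3): L=1.4192, (cx,cy)=(0.9957,0.0930)
member 4 (2-3): L=2.2225, (cx,cy)=(0.2988,0.9543)
solve A·x = −loads:
  F[0-1] = +2201.1214 N (tension)
  F[0-2] = +1109.6487 N (tension)
  F[1-2] = -3148.7240 N (compression)
  F[1-3] = -0.0000 N (compression)
  F[2-3] = +0.0000 N (tension)
  Rx@0 = -1919.4900 N
  Ry@0 = -2046.7273 N
  Ry@2 = +2946.7173 N

-3148.724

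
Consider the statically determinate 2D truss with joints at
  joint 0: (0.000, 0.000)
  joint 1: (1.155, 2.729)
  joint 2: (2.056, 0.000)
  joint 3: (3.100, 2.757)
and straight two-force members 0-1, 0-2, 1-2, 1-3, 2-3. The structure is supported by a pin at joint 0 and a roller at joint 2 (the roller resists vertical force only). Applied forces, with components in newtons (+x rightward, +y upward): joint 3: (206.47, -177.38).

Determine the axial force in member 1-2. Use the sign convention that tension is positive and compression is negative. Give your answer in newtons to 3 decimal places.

N=4 nodes, M=5 members, R=3 reactions → 2N=8, M+R=8
member 0 (0-1): L=2.9634, (cx,cy)=(0.3898,0.9209)
member 1 (0-2): L=2.0560, (cx,cy)=(1.0000,0.0000)
member 2 (1-2): L=2.8739, (cx,cy)=(0.3135,-0.9496)
member 3 (1-3): L=1.9452, (cx,cy)=(0.9999,0.0144)
member 4 (2-3): L=2.9480, (cx,cy)=(0.3541,0.9352)
solve A·x = −loads:
  F[0-1] = +398.4479 N (tension)
  F[0-2] = +51.1705 N (tension)
  F[1-2] = -382.2475 N (compression)
  F[1-3] = +275.1673 N (tension)
  F[2-3] = -193.9070 N (compression)
  Rx@0 = -206.4700 N
  Ry@0 = -366.9370 N
  Ry@2 = +544.3170 N

-382.247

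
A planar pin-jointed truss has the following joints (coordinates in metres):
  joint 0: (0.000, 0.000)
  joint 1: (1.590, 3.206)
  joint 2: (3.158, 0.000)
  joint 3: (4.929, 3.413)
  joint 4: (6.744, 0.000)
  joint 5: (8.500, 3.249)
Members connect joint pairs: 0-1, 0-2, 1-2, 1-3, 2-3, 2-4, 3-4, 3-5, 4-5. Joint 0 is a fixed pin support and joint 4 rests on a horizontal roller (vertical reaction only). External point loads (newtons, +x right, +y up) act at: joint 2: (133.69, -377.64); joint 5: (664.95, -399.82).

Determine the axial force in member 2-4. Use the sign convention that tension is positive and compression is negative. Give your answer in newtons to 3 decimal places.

146.003

N=6 nodes, M=9 members, R=3 reactions → 2N=12, M+R=12
member 0 (0-1): L=3.5786, (cx,cy)=(0.4443,0.8959)
member 1 (0-2): L=3.1580, (cx,cy)=(1.0000,0.0000)
member 2 (1-2): L=3.5689, (cx,cy)=(0.4394,-0.8983)
member 3 (1-3): L=3.3454, (cx,cy)=(0.9981,0.0619)
member 4 (2-3): L=3.8451, (cx,cy)=(0.4606,0.8876)
member 5 (2-4): L=3.5860, (cx,cy)=(1.0000,0.0000)
member 6 (3-4): L=3.8656, (cx,cy)=(0.4695,-0.8829)
member 7 (3-5): L=3.5748, (cx,cy)=(0.9989,-0.0459)
member 8 (4-5): L=3.6932, (cx,cy)=(0.4755,0.8797)
solve A·x = −loads:
  F[0-1] = +249.6430 N (tension)
  F[0-2] = +687.7223 N (tension)
  F[1-2] = -234.2090 N (compression)
  F[1-3] = +214.2281 N (tension)
  F[2-3] = +662.4859 N (tension)
  F[2-4] = +146.0028 N (tension)
  F[3-4] = -725.7428 N (compression)
  F[3-5] = +860.6093 N (tension)
  F[4-5] = -409.5999 N (compression)
  Rx@0 = -798.6400 N
  Ry@0 = -223.6491 N
  Ry@4 = +1001.1091 N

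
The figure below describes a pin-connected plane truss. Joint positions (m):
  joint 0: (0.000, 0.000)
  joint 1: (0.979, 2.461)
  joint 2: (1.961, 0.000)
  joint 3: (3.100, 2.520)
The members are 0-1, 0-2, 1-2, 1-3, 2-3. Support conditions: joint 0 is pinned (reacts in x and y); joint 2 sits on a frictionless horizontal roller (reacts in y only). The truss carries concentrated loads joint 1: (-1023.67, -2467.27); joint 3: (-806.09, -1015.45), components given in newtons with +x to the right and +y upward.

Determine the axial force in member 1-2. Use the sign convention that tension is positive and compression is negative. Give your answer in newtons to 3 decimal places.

526.733

N=4 nodes, M=5 members, R=3 reactions → 2N=8, M+R=8
member 0 (0-1): L=2.6486, (cx,cy)=(0.3696,0.9292)
member 1 (0-2): L=1.9610, (cx,cy)=(1.0000,0.0000)
member 2 (1-2): L=2.6497, (cx,cy)=(0.3706,-0.9288)
member 3 (1-3): L=2.1218, (cx,cy)=(0.9996,0.0278)
member 4 (2-3): L=2.7655, (cx,cy)=(0.4119,0.9112)
solve A·x = −loads:
  F[0-1] = -3192.3616 N (compression)
  F[0-2] = -649.7597 N (compression)
  F[1-2] = +526.7329 N (tension)
  F[1-3] = -351.6786 N (compression)
  F[2-3] = -1103.6248 N (compression)
  Rx@0 = +1829.7600 N
  Ry@0 = +2966.2724 N
  Ry@2 = +516.4476 N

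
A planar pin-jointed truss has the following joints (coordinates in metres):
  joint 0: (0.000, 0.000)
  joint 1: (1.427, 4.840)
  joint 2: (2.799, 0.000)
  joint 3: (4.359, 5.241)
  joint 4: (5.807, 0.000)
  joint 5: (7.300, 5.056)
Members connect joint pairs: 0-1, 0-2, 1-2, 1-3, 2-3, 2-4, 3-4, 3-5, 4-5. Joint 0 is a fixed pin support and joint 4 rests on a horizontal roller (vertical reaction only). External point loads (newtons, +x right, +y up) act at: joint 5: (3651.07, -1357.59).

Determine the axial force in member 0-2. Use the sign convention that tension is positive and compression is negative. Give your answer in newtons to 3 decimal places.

2610.914

N=6 nodes, M=9 members, R=3 reactions → 2N=12, M+R=12
member 0 (0-1): L=5.0460, (cx,cy)=(0.2828,0.9592)
member 1 (0-2): L=2.7990, (cx,cy)=(1.0000,0.0000)
member 2 (1-2): L=5.0307, (cx,cy)=(0.2727,-0.9621)
member 3 (1-3): L=2.9593, (cx,cy)=(0.9908,0.1355)
member 4 (2-3): L=5.4682, (cx,cy)=(0.2853,0.9584)
member 5 (2-4): L=3.0080, (cx,cy)=(1.0000,0.0000)
member 6 (3-4): L=5.4374, (cx,cy)=(0.2663,-0.9639)
member 7 (3-5): L=2.9468, (cx,cy)=(0.9980,-0.0628)
member 8 (4-5): L=5.2718, (cx,cy)=(0.2832,0.9591)
solve A·x = −loads:
  F[0-1] = +3678.0726 N (tension)
  F[0-2] = +2610.9137 N (tension)
  F[1-2] = -3387.7324 N (compression)
  F[1-3] = +1982.3605 N (tension)
  F[2-3] = +3400.6296 N (tension)
  F[2-4] = +716.8497 N (tension)
  F[3-4] = -3919.7123 N (compression)
  F[3-5] = +3985.9264 N (tension)
  F[4-5] = -1154.6253 N (compression)
  Rx@0 = -3651.0700 N
  Ry@0 = -3527.9304 N
  Ry@4 = +4885.5204 N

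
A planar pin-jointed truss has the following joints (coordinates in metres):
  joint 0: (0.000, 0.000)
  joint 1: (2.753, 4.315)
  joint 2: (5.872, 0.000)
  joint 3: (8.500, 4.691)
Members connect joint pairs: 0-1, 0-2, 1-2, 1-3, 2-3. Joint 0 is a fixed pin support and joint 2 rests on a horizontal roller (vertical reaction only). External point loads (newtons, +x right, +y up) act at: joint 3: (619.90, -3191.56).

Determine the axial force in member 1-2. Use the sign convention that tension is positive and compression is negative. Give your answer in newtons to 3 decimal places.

-2171.727

N=4 nodes, M=5 members, R=3 reactions → 2N=8, M+R=8
member 0 (0-1): L=5.1184, (cx,cy)=(0.5379,0.8430)
member 1 (0-2): L=5.8720, (cx,cy)=(1.0000,0.0000)
member 2 (1-2): L=5.3242, (cx,cy)=(0.5858,-0.8104)
member 3 (1-3): L=5.7593, (cx,cy)=(0.9979,0.0653)
member 4 (2-3): L=5.3770, (cx,cy)=(0.4888,0.8724)
solve A·x = −loads:
  F[0-1] = +2281.7583 N (tension)
  F[0-2] = -607.3692 N (compression)
  F[1-2] = -2171.7266 N (compression)
  F[1-3] = +2504.8383 N (tension)
  F[2-3] = -3845.7129 N (compression)
  Rx@0 = -619.9000 N
  Ry@0 = -1923.5985 N
  Ry@2 = +5115.1585 N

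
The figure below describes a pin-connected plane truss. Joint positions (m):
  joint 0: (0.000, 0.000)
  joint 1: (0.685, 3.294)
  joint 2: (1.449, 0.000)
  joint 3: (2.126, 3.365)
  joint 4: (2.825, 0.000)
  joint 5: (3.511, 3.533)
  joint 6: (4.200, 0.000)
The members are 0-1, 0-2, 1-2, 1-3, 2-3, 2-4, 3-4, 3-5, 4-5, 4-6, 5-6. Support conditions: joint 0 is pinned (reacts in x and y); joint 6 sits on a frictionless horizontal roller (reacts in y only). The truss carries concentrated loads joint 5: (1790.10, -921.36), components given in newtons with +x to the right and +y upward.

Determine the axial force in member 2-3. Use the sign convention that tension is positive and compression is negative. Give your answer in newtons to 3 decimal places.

N=7 nodes, M=11 members, R=3 reactions → 2N=14, M+R=14
member 0 (0-1): L=3.3645, (cx,cy)=(0.2036,0.9791)
member 1 (0-2): L=1.4490, (cx,cy)=(1.0000,0.0000)
member 2 (1-2): L=3.3814, (cx,cy)=(0.2259,-0.9741)
member 3 (1-3): L=1.4427, (cx,cy)=(0.9988,0.0492)
member 4 (2-3): L=3.4324, (cx,cy)=(0.1972,0.9804)
member 5 (2-4): L=1.3760, (cx,cy)=(1.0000,0.0000)
member 6 (3-4): L=3.4368, (cx,cy)=(0.2034,-0.9791)
member 7 (3-5): L=1.3952, (cx,cy)=(0.9927,0.1204)
member 8 (4-5): L=3.5990, (cx,cy)=(0.1906,0.9817)
member 9 (4-6): L=1.3750, (cx,cy)=(1.0000,0.0000)
member 10 (5-6): L=3.5996, (cx,cy)=(0.1914,-0.9815)
solve A·x = −loads:
  F[0-1] = +1383.6493 N (tension)
  F[0-2] = +1508.3915 N (tension)
  F[1-2] = -1360.8279 N (compression)
  F[1-3] = +589.8877 N (tension)
  F[2-3] = +1352.2016 N (tension)
  F[2-4] = +934.2235 N (tension)
  F[3-4] = -1246.1534 N (compression)
  F[3-5] = +1117.4566 N (tension)
  F[4-5] = +1242.8947 N (tension)
  F[4-6] = +443.8674 N (tension)
  F[5-6] = -2318.9054 N (compression)
  Rx@0 = -1790.1000 N
  Ry@0 = -1354.6682 N
  Ry@6 = +2276.0282 N

1352.202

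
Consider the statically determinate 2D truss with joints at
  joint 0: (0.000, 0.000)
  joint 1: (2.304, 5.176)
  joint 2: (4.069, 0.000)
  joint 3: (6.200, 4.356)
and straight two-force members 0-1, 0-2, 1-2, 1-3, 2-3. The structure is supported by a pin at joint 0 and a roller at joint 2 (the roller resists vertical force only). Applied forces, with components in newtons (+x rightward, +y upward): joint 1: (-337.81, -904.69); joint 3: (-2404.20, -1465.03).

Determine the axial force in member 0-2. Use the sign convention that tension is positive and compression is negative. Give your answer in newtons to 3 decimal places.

N=4 nodes, M=5 members, R=3 reactions → 2N=8, M+R=8
member 0 (0-1): L=5.6656, (cx,cy)=(0.4067,0.9136)
member 1 (0-2): L=4.0690, (cx,cy)=(1.0000,0.0000)
member 2 (1-2): L=5.4687, (cx,cy)=(0.3227,-0.9465)
member 3 (1-3): L=3.9814, (cx,cy)=(0.9786,-0.2060)
member 4 (2-3): L=4.8493, (cx,cy)=(0.4394,0.8983)
solve A·x = −loads:
  F[0-1] = -2877.3175 N (compression)
  F[0-2] = -1571.9130 N (compression)
  F[1-2] = +2161.6612 N (tension)
  F[1-3] = -1563.4800 N (compression)
  F[2-3] = -1989.4278 N (compression)
  Rx@0 = +2742.0100 N
  Ry@0 = +2628.6554 N
  Ry@2 = -258.9354 N

-1571.913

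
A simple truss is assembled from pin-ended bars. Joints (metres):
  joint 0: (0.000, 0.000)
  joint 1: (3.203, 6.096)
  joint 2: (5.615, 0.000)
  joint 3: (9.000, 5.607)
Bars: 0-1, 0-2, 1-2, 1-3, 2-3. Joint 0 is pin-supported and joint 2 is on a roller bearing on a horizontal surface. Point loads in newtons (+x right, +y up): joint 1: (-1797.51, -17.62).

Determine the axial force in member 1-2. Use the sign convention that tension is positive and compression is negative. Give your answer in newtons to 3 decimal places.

2087.887

N=4 nodes, M=5 members, R=3 reactions → 2N=8, M+R=8
member 0 (0-1): L=6.8862, (cx,cy)=(0.4651,0.8852)
member 1 (0-2): L=5.6150, (cx,cy)=(1.0000,0.0000)
member 2 (1-2): L=6.5558, (cx,cy)=(0.3679,-0.9299)
member 3 (1-3): L=5.8176, (cx,cy)=(0.9965,-0.0841)
member 4 (2-3): L=6.5496, (cx,cy)=(0.5168,0.8561)
solve A·x = −loads:
  F[0-1] = -2213.0205 N (compression)
  F[0-2] = -768.1681 N (compression)
  F[1-2] = +2087.8866 N (tension)
  F[1-3] = -0.0000 N (tension)
  F[2-3] = +0.0000 N (tension)
  Rx@0 = +1797.5100 N
  Ry@0 = +1959.0597 N
  Ry@2 = -1941.4397 N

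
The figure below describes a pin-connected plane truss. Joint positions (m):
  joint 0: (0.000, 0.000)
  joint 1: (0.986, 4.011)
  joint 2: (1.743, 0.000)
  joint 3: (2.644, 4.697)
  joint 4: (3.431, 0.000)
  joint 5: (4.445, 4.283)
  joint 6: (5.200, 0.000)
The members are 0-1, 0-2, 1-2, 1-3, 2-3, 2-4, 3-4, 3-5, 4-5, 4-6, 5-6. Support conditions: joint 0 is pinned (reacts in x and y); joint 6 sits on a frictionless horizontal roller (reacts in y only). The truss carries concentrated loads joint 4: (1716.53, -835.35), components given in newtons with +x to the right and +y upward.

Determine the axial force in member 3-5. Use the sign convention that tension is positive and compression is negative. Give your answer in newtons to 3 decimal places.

-221.530

N=7 nodes, M=11 members, R=3 reactions → 2N=14, M+R=14
member 0 (0-1): L=4.1304, (cx,cy)=(0.2387,0.9711)
member 1 (0-2): L=1.7430, (cx,cy)=(1.0000,0.0000)
member 2 (1-2): L=4.0818, (cx,cy)=(0.1855,-0.9827)
member 3 (1-3): L=1.7943, (cx,cy)=(0.9240,0.3823)
member 4 (2-3): L=4.7826, (cx,cy)=(0.1884,0.9821)
member 5 (2-4): L=1.6880, (cx,cy)=(1.0000,0.0000)
member 6 (3-4): L=4.7625, (cx,cy)=(0.1653,-0.9863)
member 7 (3-5): L=1.8480, (cx,cy)=(0.9746,-0.2240)
member 8 (4-5): L=4.4014, (cx,cy)=(0.2304,0.9731)
member 9 (4-6): L=1.7690, (cx,cy)=(1.0000,0.0000)
member 10 (5-6): L=4.3490, (cx,cy)=(0.1736,-0.9848)
solve A·x = −loads:
  F[0-1] = -292.6401 N (compression)
  F[0-2] = +1786.3882 N (tension)
  F[1-2] = +240.9658 N (tension)
  F[1-3] = -123.9645 N (compression)
  F[2-3] = -241.1028 N (compression)
  F[2-4] = +1876.4983 N (tension)
  F[3-4] = +338.4622 N (tension)
  F[3-5] = -221.5300 N (compression)
  F[4-5] = +515.4053 N (tension)
  F[4-6] = +97.1594 N (tension)
  F[5-6] = -559.6684 N (compression)
  Rx@0 = -1716.5300 N
  Ry@0 = +284.1796 N
  Ry@6 = +551.1704 N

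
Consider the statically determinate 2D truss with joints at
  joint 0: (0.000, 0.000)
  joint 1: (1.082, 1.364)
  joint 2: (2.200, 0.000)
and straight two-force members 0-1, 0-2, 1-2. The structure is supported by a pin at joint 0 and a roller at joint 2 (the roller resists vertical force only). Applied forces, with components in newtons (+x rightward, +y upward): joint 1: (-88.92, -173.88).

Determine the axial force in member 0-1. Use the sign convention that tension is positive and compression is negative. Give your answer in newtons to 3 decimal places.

-183.158

N=3 nodes, M=3 members, R=3 reactions → 2N=6, M+R=6
member 0 (0-1): L=1.7410, (cx,cy)=(0.6215,0.7834)
member 1 (0-2): L=2.2000, (cx,cy)=(1.0000,0.0000)
member 2 (1-2): L=1.7636, (cx,cy)=(0.6339,-0.7734)
solve A·x = −loads:
  F[0-1] = -183.1577 N (compression)
  F[0-2] = +24.9066 N (tension)
  F[1-2] = -39.2900 N (compression)
  Rx@0 = +88.9200 N
  Ry@0 = +143.4931 N
  Ry@2 = +30.3869 N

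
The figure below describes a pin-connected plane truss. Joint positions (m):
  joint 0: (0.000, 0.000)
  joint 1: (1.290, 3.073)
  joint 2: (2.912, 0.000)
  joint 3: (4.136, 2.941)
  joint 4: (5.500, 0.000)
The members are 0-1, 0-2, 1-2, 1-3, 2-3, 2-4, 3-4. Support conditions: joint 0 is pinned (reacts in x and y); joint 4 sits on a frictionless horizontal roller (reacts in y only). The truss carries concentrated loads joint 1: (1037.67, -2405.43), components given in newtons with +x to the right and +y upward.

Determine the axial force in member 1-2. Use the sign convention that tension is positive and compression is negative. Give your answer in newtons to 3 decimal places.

N=5 nodes, M=7 members, R=3 reactions → 2N=10, M+R=10
member 0 (0-1): L=3.3328, (cx,cy)=(0.3871,0.9221)
member 1 (0-2): L=2.9120, (cx,cy)=(1.0000,0.0000)
member 2 (1-2): L=3.4748, (cx,cy)=(0.4668,-0.8844)
member 3 (1-3): L=2.8491, (cx,cy)=(0.9989,-0.0463)
member 4 (2-3): L=3.1855, (cx,cy)=(0.3842,0.9232)
member 5 (2-4): L=2.5880, (cx,cy)=(1.0000,0.0000)
member 6 (3-4): L=3.2419, (cx,cy)=(0.4207,-0.9072)
solve A·x = −loads:
  F[0-1] = -1368.1134 N (compression)
  F[0-2] = +1567.2176 N (tension)
  F[1-2] = -1241.7361 N (compression)
  F[1-3] = -988.6495 N (compression)
  F[2-3] = +1189.4613 N (tension)
  F[2-4] = +530.5534 N (tension)
  F[3-4] = -1261.0016 N (compression)
  Rx@0 = -1037.6700 N
  Ry@0 = +1261.4728 N
  Ry@4 = +1143.9572 N

-1241.736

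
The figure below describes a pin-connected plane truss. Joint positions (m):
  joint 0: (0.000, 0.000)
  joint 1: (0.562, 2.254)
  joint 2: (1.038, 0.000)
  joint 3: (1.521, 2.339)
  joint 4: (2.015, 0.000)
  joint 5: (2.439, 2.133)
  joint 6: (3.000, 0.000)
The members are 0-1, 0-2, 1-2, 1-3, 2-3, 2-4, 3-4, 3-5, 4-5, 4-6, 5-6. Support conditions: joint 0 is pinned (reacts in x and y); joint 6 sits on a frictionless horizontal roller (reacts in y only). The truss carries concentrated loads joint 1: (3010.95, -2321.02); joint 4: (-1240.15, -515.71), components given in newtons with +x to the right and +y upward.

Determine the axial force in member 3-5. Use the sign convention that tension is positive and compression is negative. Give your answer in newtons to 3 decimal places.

-1378.867

N=7 nodes, M=11 members, R=3 reactions → 2N=14, M+R=14
member 0 (0-1): L=2.3230, (cx,cy)=(0.2419,0.9703)
member 1 (0-2): L=1.0380, (cx,cy)=(1.0000,0.0000)
member 2 (1-2): L=2.3037, (cx,cy)=(0.2066,-0.9784)
member 3 (1-3): L=0.9628, (cx,cy)=(0.9961,0.0883)
member 4 (2-3): L=2.3883, (cx,cy)=(0.2022,0.9793)
member 5 (2-4): L=0.9770, (cx,cy)=(1.0000,0.0000)
member 6 (3-4): L=2.3906, (cx,cy)=(0.2066,-0.9784)
member 7 (3-5): L=0.9408, (cx,cy)=(0.9757,-0.2190)
member 8 (4-5): L=2.1747, (cx,cy)=(0.1950,0.9808)
member 9 (4-6): L=0.9850, (cx,cy)=(1.0000,0.0000)
member 10 (5-6): L=2.2055, (cx,cy)=(0.2544,-0.9671)
solve A·x = −loads:
  F[0-1] = +213.0145 N (tension)
  F[0-2] = +1719.2659 N (tension)
  F[1-2] = -2799.1523 N (compression)
  F[1-3] = -2390.3811 N (compression)
  F[2-3] = +2796.5312 N (tension)
  F[2-4] = +575.3492 N (tension)
  F[3-4] = -2274.8964 N (compression)
  F[3-5] = -1378.8665 N (compression)
  F[4-5] = +2795.1451 N (tension)
  F[4-6] = +800.4486 N (tension)
  F[5-6] = -3146.9197 N (compression)
  Rx@0 = -1770.8000 N
  Ry@0 = -206.6867 N
  Ry@6 = +3043.4167 N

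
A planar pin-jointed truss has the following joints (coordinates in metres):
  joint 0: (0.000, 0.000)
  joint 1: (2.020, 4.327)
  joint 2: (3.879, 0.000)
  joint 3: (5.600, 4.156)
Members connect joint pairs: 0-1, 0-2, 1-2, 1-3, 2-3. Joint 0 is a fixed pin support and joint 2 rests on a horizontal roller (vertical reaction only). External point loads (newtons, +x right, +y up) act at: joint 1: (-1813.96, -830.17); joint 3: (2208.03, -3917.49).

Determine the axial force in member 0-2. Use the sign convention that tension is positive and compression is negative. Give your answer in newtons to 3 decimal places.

-391.366

N=4 nodes, M=5 members, R=3 reactions → 2N=8, M+R=8
member 0 (0-1): L=4.7753, (cx,cy)=(0.4230,0.9061)
member 1 (0-2): L=3.8790, (cx,cy)=(1.0000,0.0000)
member 2 (1-2): L=4.7094, (cx,cy)=(0.3947,-0.9188)
member 3 (1-3): L=3.5841, (cx,cy)=(0.9989,-0.0477)
member 4 (2-3): L=4.4982, (cx,cy)=(0.3826,0.9239)
solve A·x = −loads:
  F[0-1] = +1856.7708 N (tension)
  F[0-2] = -391.3655 N (compression)
  F[1-2] = -2929.9742 N (compression)
  F[1-3] = +3760.2535 N (tension)
  F[2-3] = -4045.9114 N (compression)
  Rx@0 = -394.0700 N
  Ry@0 = -1682.4651 N
  Ry@2 = +6430.1251 N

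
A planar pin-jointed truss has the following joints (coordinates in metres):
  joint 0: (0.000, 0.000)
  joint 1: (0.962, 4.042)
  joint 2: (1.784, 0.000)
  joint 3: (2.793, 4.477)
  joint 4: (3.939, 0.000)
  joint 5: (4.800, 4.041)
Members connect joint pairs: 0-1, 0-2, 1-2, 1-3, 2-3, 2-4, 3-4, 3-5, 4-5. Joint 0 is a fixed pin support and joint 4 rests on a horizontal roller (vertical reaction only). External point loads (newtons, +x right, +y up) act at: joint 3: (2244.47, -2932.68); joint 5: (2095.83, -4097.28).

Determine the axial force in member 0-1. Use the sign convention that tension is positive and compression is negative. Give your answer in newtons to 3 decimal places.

N=6 nodes, M=9 members, R=3 reactions → 2N=12, M+R=12
member 0 (0-1): L=4.1549, (cx,cy)=(0.2315,0.9728)
member 1 (0-2): L=1.7840, (cx,cy)=(1.0000,0.0000)
member 2 (1-2): L=4.1247, (cx,cy)=(0.1993,-0.9799)
member 3 (1-3): L=1.8820, (cx,cy)=(0.9729,0.2311)
member 4 (2-3): L=4.5893, (cx,cy)=(0.2199,0.9755)
member 5 (2-4): L=2.1550, (cx,cy)=(1.0000,0.0000)
member 6 (3-4): L=4.6213, (cx,cy)=(0.2480,-0.9688)
member 7 (3-5): L=2.0538, (cx,cy)=(0.9772,-0.2123)
member 8 (4-5): L=4.1317, (cx,cy)=(0.2084,0.9780)
solve A·x = −loads:
  F[0-1] = +4875.9965 N (tension)
  F[0-2] = +3211.3422 N (tension)
  F[1-2] = -4356.4157 N (compression)
  F[1-3] = +2052.7155 N (tension)
  F[2-3] = +4376.1092 N (tension)
  F[2-4] = +1381.0423 N (tension)
  F[3-4] = -8559.9629 N (compression)
  F[3-5] = +2903.6674 N (tension)
  F[4-5] = -3558.9996 N (compression)
  Rx@0 = -4340.3000 N
  Ry@0 = -4743.5004 N
  Ry@4 = +11773.4604 N

4875.996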